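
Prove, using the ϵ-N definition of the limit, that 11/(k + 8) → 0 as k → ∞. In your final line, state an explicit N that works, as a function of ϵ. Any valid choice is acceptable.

Suppose ϵ > 0. For k ≥ 1, |11/(k + 8) − 0| = 11/(k + 8) ≤ 11/k.
We need 11/k < ϵ, i.e. k > 11/ϵ.
Take N = 11/ϵ. If k > N then |11/(k + 8)| ≤ 11/k < ϵ.

N = 11/ϵ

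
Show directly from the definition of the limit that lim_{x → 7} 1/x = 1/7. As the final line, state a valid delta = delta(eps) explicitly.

Fix eps > 0. We seek delta > 0 such that 0 < |x − 7| < delta implies |1/x − (1/7)| < eps.
|1/x − (1/7)| = |7 − x|/(7·|x|) = |x − 7|/(7|x|).
Require delta ≤ 7/2 so that |x| > 7 − 7/2 = 7/2, hence 7|x| > 49/2.
Then |1/x − (1/7)| < |x − 7|/(49/2), which is < eps when |x − 7| < (49/2)eps.
Take delta = min(7/2, (49/2)eps). Then 0 < |x − 7| < delta gives both |x − 7| < 7/2 and |x − 7| < (49/2)eps, so |1/x − (1/7)| < eps.

delta = min(7/2, (49/2)eps)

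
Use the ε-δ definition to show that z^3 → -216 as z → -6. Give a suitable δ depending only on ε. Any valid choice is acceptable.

δ = min(1, ε/127)

Suppose ε > 0. We seek δ > 0 with 0 < |z + 6| < δ ⇒ |z^3 + 216| < ε.
Factor: z^3 + 216 = (z + 6)(z^2 - 6z + 36), so |z^3 + 216| = |z + 6|·|z^2 - 6z + 36|.
Restrict δ ≤ 1. Then |z + 6| < 1 gives |z| < 7, so by the triangle inequality |z^2 - 6z + 36| ≤ 7^2 + 6·7 + 36 = 127.
Hence |z^3 + 216| ≤ 127|z + 6|, which is < ε once |z + 6| < ε/127.
Take δ = min(1, ε/127). If 0 < |z + 6| < δ then both bounds hold and |z^3 + 216| ≤ 127|z + 6| < 127·(ε/127) = ε.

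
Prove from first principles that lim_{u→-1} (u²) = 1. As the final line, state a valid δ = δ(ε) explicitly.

δ = min(2, ε/4)

Suppose ε > 0. We seek δ > 0 with 0 < |u + 1| < δ ⇒ |u² − 1| < ε.
Factor: u² − 1 = (u + 1)(u - 1), so |u² − 1| = |u + 1|·|u - 1|.
Restrict δ ≤ 2. Then |u + 1| < 2 gives |u| < 3, so by the triangle inequality |u - 1| ≤ 3 + 1 = 4.
Hence |u² − 1| ≤ 4|u + 1|, which is < ε once |u + 1| < ε/4.
Take δ = min(2, ε/4). If 0 < |u + 1| < δ then both bounds hold and |u² − 1| ≤ 4|u + 1| < 4·(ε/4) = ε.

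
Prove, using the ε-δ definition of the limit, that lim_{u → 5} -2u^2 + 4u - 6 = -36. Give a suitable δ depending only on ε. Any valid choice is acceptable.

δ = min(1, ε/18)

Let ε > 0. We want δ > 0 such that 0 < |u − 5| < δ implies |(-2u^2 + 4u - 6) + 36| < ε.
(-2u^2 + 4u - 6) + 36 = -2u^2 + 4u + 30 = (u − 5)(-2u - 6).
So |(-2u^2 + 4u - 6) + 36| = |u − 5|·|-2u - 6|.
Assume first that |u − 5| < 1, so |u| < 6. Then |-2u - 6| ≤ 2·6 + 6 = 18.
Hence |(-2u^2 + 4u - 6) + 36| ≤ 18|u − 5| < ε provided |u − 5| < ε/18.
Choosing δ = min(1, ε/18) ensures both conditions, hence |(-2u^2 + 4u - 6) + 36| < ε.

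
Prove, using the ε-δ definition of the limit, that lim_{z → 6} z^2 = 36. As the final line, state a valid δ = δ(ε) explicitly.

δ = min(2, ε/14)

Let ε > 0. We seek δ > 0 with 0 < |z − 6| < δ ⇒ |z^2 − 36| < ε.
Factor: z^2 − 36 = (z − 6)(z + 6), so |z^2 − 36| = |z − 6|·|z + 6|.
Impose δ ≤ 2 so that |z| < 8; then |z + 6| ≤ 14.
Hence |z^2 − 36| ≤ 14|z − 6|, which is < ε once |z − 6| < ε/14.
Take δ = min(2, ε/14). If 0 < |z − 6| < δ then both bounds hold and |z^2 − 36| ≤ 14|z − 6| < 14·(ε/14) = ε.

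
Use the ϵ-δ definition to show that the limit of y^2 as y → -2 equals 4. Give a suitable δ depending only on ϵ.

Fix ϵ > 0. We seek δ > 0 with 0 < |y + 2| < δ ⇒ |y^2 − 4| < ϵ.
Factor: y^2 − 4 = (y + 2)(y - 2), so |y^2 − 4| = |y + 2|·|y - 2|.
Restrict δ ≤ 1. Then |y + 2| < 1 gives |y| < 3, so by the triangle inequality |y - 2| ≤ 3 + 2 = 5.
Hence |y^2 − 4| ≤ 5|y + 2|, which is < ϵ once |y + 2| < ϵ/5.
Take δ = min(1, ϵ/5). If 0 < |y + 2| < δ then both bounds hold and |y^2 − 4| ≤ 5|y + 2| < 5·(ϵ/5) = ϵ.

δ = min(1, ϵ/5)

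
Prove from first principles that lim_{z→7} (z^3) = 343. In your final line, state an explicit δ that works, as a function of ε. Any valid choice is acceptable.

δ = min(1, ε/169)

Let ε > 0. We seek δ > 0 with 0 < |z − 7| < δ ⇒ |z^3 − 343| < ε.
Factor: z^3 − 343 = (z − 7)(z^2 + 7z + 49), so |z^3 − 343| = |z − 7|·|z^2 + 7z + 49|.
Restrict δ ≤ 1. Then |z − 7| < 1 gives |z| < 8, so by the triangle inequality |z^2 + 7z + 49| ≤ 8^2 + 7·8 + 49 = 169.
Hence |z^3 − 343| ≤ 169|z − 7|, which is < ε once |z − 7| < ε/169.
Take δ = min(1, ε/169). If 0 < |z − 7| < δ then both bounds hold and |z^3 − 343| ≤ 169|z − 7| < 169·(ε/169) = ε.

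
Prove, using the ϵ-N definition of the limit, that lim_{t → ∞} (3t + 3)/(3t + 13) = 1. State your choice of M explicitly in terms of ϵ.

M = (10/3)/ϵ

Suppose ϵ > 0. We seek M > 0 such that t > M implies |(3t + 3)/(3t + 13) − 1| < ϵ.
(3t + 3)/(3t + 13) − 1 = (3(3t + 3) − 3(3t + 13)) / (3(3t + 13)) = -30/(3(3t + 13)).
For t > 0 we have 3t + 13 > 3t, so |(3t + 3)/(3t + 13) − 1| = 30/(3(3t + 13)) < 30/(3·3t) = (10/3)/t.
Thus |(3t + 3)/(3t + 13) − 1| < ϵ whenever t > (10/3)/ϵ.
Take M = (10/3)/ϵ. If t > M then |(3t + 3)/(3t + 13) − 1| < (10/3)/t < ϵ.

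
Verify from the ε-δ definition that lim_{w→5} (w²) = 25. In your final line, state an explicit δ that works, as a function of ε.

δ = min(2, ε/12)

Let ε > 0. We seek δ > 0 with 0 < |w − 5| < δ ⇒ |w² − 25| < ε.
Factor: w² − 25 = (w − 5)(w + 5), so |w² − 25| = |w − 5|·|w + 5|.
Restrict δ ≤ 2. Then |w − 5| < 2 gives |w| < 7, so by the triangle inequality |w + 5| ≤ 7 + 5 = 12.
Hence |w² − 25| ≤ 12|w − 5|, which is < ε once |w − 5| < ε/12.
Take δ = min(2, ε/12). If 0 < |w − 5| < δ then both bounds hold and |w² − 25| ≤ 12|w − 5| < 12·(ε/12) = ε.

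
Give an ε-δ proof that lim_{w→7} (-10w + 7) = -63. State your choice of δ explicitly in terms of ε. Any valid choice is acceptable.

δ = ε/10

Fix ε > 0. We need δ > 0 so that 0 < |w − 7| < δ implies |(-10w + 7) + 63| < ε.
|(-10w + 7) + 63| = |-10w + 70| = 10|w − 7|.
So 10|w − 7| < ε exactly when |w − 7| < ε/10.
Take δ = ε/10. If 0 < |w − 7| < δ then |(-10w + 7) + 63| = 10|w − 7| < 10·(ε/10) = ε.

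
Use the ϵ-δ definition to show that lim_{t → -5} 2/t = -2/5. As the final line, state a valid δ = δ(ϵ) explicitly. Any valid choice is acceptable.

Suppose ϵ > 0. We seek δ > 0 such that 0 < |t + 5| < δ implies |2/t + 2/5| < ϵ.
|2/t + 2/5| = 2·|-5 − t|/(5·|t|) = 2|t + 5|/(5|t|).
Restrict δ ≤ 5/2. Then |t + 5| < 5/2 gives |t| > 5/2, so 5|t| > 25/2.
Then |2/t + 2/5| < 2|t + 5|/(25/2), which is < ϵ when |t + 5| < (25/4)ϵ.
Take δ = min(5/2, (25/4)ϵ). Then 0 < |t + 5| < δ gives both |t + 5| < 5/2 and |t + 5| < (25/4)ϵ, so |2/t + 2/5| < ϵ.

δ = min(5/2, (25/4)ϵ)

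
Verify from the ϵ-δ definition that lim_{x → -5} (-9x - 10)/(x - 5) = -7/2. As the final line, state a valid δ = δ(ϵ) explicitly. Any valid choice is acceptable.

Fix ϵ > 0. We want δ > 0 with 0 < |x + 5| < δ ⇒ |(-9x - 10)/(x - 5) + 7/2| < ϵ.
Combining over a common denominator, (-9x - 10)/(x - 5) + 7/2 = [(-9x - 10)·(-10) − 35·(x - 5)] / [(-10)·(x - 5)] = 55(x + 5) / ((-10)(x - 5)).
So |(-9x - 10)/(x - 5) + 7/2| = 55|x + 5| / (10·|x − 5|).
Require δ ≤ 5, so |x − 5| ≥ |-10| − |x + 5| > 10 − 5 = 5.
Hence |(-9x - 10)/(x - 5) + 7/2| < 55|x + 5|/(10·5) = (11/10)|x + 5|, which is < ϵ once |x + 5| < (10/11)ϵ.
Take δ = min(5, (10/11)ϵ). Then 0 < |x + 5| < δ forces both bounds, so |(-9x - 10)/(x - 5) + 7/2| < ϵ.

δ = min(5, (10/11)ϵ)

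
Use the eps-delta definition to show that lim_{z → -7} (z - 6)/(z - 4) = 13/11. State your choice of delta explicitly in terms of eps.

Fix eps > 0. We want delta > 0 with 0 < |z + 7| < delta ⇒ |(z - 6)/(z - 4) − (13/11)| < eps.
Combining over a common denominator, (z - 6)/(z - 4) − (13/11) = [(z - 6)·(-11) − (-13)·(z - 4)] / [(-11)·(z - 4)] = 2(z + 7) / ((-11)(z - 4)).
So |(z - 6)/(z - 4) − (13/11)| = 2|z + 7| / (11·|z − 4|).
Require delta ≤ 11/2, so |z − 4| ≥ |-11| − |z + 7| > 11 − 11/2 = 11/2.
Hence |(z - 6)/(z - 4) − (13/11)| < 2|z + 7|/(11·(11/2)) = (4/121)|z + 7|, which is < eps once |z + 7| < (121/4)eps.
Take delta = min(11/2, (121/4)eps). Then 0 < |z + 7| < delta forces both bounds, so |(z - 6)/(z - 4) − (13/11)| < eps.

delta = min(11/2, (121/4)eps)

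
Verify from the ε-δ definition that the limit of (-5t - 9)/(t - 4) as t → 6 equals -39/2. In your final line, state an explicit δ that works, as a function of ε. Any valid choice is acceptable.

Let ε > 0 be given. We want δ > 0 with 0 < |t − 6| < δ ⇒ |(-5t - 9)/(t - 4) + 39/2| < ε.
Combining over a common denominator, (-5t - 9)/(t - 4) + 39/2 = [(-5t - 9)·2 − (-39)·(t - 4)] / [2·(t - 4)] = 29(t − 6) / (2(t - 4)).
So |(-5t - 9)/(t - 4) + 39/2| = 29|t − 6| / (2·|t − 4|).
Restrict δ ≤ 1. Then |t − 6| < 1 gives |t − 4| = |(t − 6) + 2| ≥ 2 − 1 = 1.
Hence |(-5t - 9)/(t - 4) + 39/2| < 29|t − 6|/(2·1) = (29/2)|t − 6|, which is < ε once |t − 6| < (2/29)ε.
Take δ = min(1, (2/29)ε). Then 0 < |t − 6| < δ forces both bounds, so |(-5t - 9)/(t - 4) + 39/2| < ε.

δ = min(1, (2/29)ε)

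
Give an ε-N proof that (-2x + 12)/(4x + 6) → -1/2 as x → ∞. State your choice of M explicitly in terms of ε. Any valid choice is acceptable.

M = (15/4)/ε

Let ε > 0 be given. We seek M > 0 such that x > M implies |(-2x + 12)/(4x + 6) + 1/2| < ε.
(-2x + 12)/(4x + 6) + 1/2 = (4(-2x + 12) − (-2)(4x + 6)) / (4(4x + 6)) = 60/(4(4x + 6)).
For x > 0 we have 4x + 6 > 4x, so |(-2x + 12)/(4x + 6) + 1/2| = 60/(4(4x + 6)) < 60/(4·4x) = (15/4)/x.
Thus |(-2x + 12)/(4x + 6) + 1/2| < ε whenever x > (15/4)/ε.
Take M = (15/4)/ε. If x > M then |(-2x + 12)/(4x + 6) + 1/2| < (15/4)/x < ε.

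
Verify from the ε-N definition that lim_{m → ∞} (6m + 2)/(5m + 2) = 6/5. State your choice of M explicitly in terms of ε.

M = (2/25)/ε

Fix ε > 0. For m ≥ 1, |(6m + 2)/(5m + 2) − (6/5)| = |-2|/(5(5m + 2)) = 2/(5(5m + 2)).
Since 5m + 2 ≥ 5m for m ≥ 1, this is ≤ 2/(5·5m) = (2/25)/m.
So |(6m + 2)/(5m + 2) − (6/5)| < ε whenever m > (2/25)/ε.
Take M = (2/25)/ε. If m > M then |(6m + 2)/(5m + 2) − (6/5)| ≤ (2/25)/m < ε.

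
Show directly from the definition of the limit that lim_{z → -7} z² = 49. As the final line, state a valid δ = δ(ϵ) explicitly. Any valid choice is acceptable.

Fix ϵ > 0. We seek δ > 0 with 0 < |z + 7| < δ ⇒ |z² − 49| < ϵ.
Factor: z² − 49 = (z + 7)(z - 7), so |z² − 49| = |z + 7|·|z - 7|.
Impose δ ≤ 1 so that |z| < 8; then |z - 7| ≤ 15.
Hence |z² − 49| ≤ 15|z + 7|, which is < ϵ once |z + 7| < ϵ/15.
Take δ = min(1, ϵ/15). If 0 < |z + 7| < δ then both bounds hold and |z² − 49| ≤ 15|z + 7| < 15·(ϵ/15) = ϵ.

δ = min(1, ϵ/15)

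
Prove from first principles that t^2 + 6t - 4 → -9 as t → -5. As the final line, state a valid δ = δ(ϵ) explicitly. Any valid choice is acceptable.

δ = min(1, ϵ/7)

Fix ϵ > 0. We want δ > 0 such that 0 < |t + 5| < δ implies |(t^2 + 6t - 4) + 9| < ϵ.
(t^2 + 6t - 4) + 9 = t^2 + 6t + 5 = (t + 5)(t + 1).
So |(t^2 + 6t - 4) + 9| = |t + 5|·|t + 1|.
Require δ ≤ 1. Then |t + 5| < 1 gives |t| < 6, and by the triangle inequality |t + 1| ≤ 6 + 1 = 7.
Hence |(t^2 + 6t - 4) + 9| ≤ 7|t + 5| < ϵ provided |t + 5| < ϵ/7.
Choosing δ = min(1, ϵ/7) ensures both conditions, hence |(t^2 + 6t - 4) + 9| < ϵ.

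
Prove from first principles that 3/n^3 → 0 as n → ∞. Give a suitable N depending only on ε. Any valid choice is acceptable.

Suppose ε > 0. For n ≥ 1, |3/n^3 − 0| = 3/n^3.
3/n^3 < ε ⇔ n^3 > 3/ε ⇔ n > (3/ε)^{1/3}.
Take N = (3/ε)^{1/3}. Then n > N implies 3/n^3 < ε.

N = (3/ε)^{1/3}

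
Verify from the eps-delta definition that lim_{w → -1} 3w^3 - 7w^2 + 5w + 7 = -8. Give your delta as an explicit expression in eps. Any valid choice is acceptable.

delta = min(2, eps/72)

Let eps > 0. We want delta > 0 such that 0 < |w + 1| < delta implies |(3w^3 - 7w^2 + 5w + 7) + 8| < eps.
(3w^3 - 7w^2 + 5w + 7) + 8 = 3w^3 - 7w^2 + 5w + 15 = (w + 1)(3w^2 - 10w + 15).
So |(3w^3 - 7w^2 + 5w + 7) + 8| = |w + 1|·|3w^2 - 10w + 15|.
Assume first that |w + 1| < 2, so |w| < 3. Then |3w^2 - 10w + 15| ≤ 3·3^2 + 10·3 + 15 = 72.
Hence |(3w^3 - 7w^2 + 5w + 7) + 8| ≤ 72|w + 1| < eps provided |w + 1| < eps/72.
Take delta = min(2, eps/72). Then 0 < |w + 1| < delta gives both |w + 1| < 2 and |w + 1| < eps/72, so |(3w^3 - 7w^2 + 5w + 7) + 8| < eps.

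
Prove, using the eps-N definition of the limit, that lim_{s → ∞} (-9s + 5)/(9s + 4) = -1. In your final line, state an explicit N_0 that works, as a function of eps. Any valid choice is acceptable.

Let eps > 0. We seek N_0 > 0 such that s > N_0 implies |(-9s + 5)/(9s + 4) + 1| < eps.
(-9s + 5)/(9s + 4) + 1 = (9(-9s + 5) − (-9)(9s + 4)) / (9(9s + 4)) = 81/(9(9s + 4)).
For s > 0 we have 9s + 4 > 9s, so |(-9s + 5)/(9s + 4) + 1| = 81/(9(9s + 4)) < 81/(9·9s) = 1/s.
Thus |(-9s + 5)/(9s + 4) + 1| < eps whenever s > 1/eps.
Take N_0 = 1/eps. If s > N_0 then |(-9s + 5)/(9s + 4) + 1| < 1/s < eps.

N_0 = 1/eps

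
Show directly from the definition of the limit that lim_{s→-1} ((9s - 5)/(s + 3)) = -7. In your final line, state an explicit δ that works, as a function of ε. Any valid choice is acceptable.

Let ε > 0. We want δ > 0 with 0 < |s + 1| < δ ⇒ |(9s - 5)/(s + 3) + 7| < ε.
Combining over a common denominator, (9s - 5)/(s + 3) + 7 = [(9s - 5)·2 − (-14)·(s + 3)] / [2·(s + 3)] = 32(s + 1) / (2(s + 3)).
So |(9s - 5)/(s + 3) + 7| = 32|s + 1| / (2·|s + 3|).
Restrict δ ≤ 1. Then |s + 1| < 1 gives |s + 3| = |(s + 1) + 2| ≥ 2 − 1 = 1.
Hence |(9s - 5)/(s + 3) + 7| < 32|s + 1|/(2·1) = 16|s + 1|, which is < ε once |s + 1| < (1/16)ε.
Take δ = min(1, (1/16)ε). Then 0 < |s + 1| < δ forces both bounds, so |(9s - 5)/(s + 3) + 7| < ε.

δ = min(1, (1/16)ε)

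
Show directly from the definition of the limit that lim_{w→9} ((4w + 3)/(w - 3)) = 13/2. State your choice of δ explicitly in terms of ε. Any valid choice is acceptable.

Let ε > 0 be given. We want δ > 0 with 0 < |w − 9| < δ ⇒ |(4w + 3)/(w - 3) − (13/2)| < ε.
Combining over a common denominator, (4w + 3)/(w - 3) − (13/2) = [(4w + 3)·6 − 39·(w - 3)] / [6·(w - 3)] = -15(w − 9) / (6(w - 3)).
So |(4w + 3)/(w - 3) − (13/2)| = 15|w − 9| / (6·|w − 3|).
Restrict δ ≤ 3. Then |w − 9| < 3 gives |w − 3| = |(w − 9) + 6| ≥ 6 − 3 = 3.
Hence |(4w + 3)/(w - 3) − (13/2)| < 15|w − 9|/(6·3) = (5/6)|w − 9|, which is < ε once |w − 9| < (6/5)ε.
Take δ = min(3, (6/5)ε). Then 0 < |w − 9| < δ forces both bounds, so |(4w + 3)/(w - 3) − (13/2)| < ε.

δ = min(3, (6/5)ε)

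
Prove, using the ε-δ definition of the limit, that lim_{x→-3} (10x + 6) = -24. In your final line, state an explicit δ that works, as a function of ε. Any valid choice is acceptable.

Fix ε > 0. We need δ > 0 so that 0 < |x + 3| < δ implies |(10x + 6) + 24| < ε.
|(10x + 6) + 24| = |10x + 30| = 10|x + 3|.
So 10|x + 3| < ε exactly when |x + 3| < ε/10.
Take δ = ε/10. If 0 < |x + 3| < δ then |(10x + 6) + 24| = 10|x + 3| < 10·(ε/10) = ε.

δ = ε/10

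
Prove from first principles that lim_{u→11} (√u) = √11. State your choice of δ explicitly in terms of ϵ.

Let ϵ > 0 be given. We want δ > 0 such that 0 < |u − 11| < δ implies |√u − √11| < ϵ.
Rationalise: √u − √11 = (u − 11)/(√u + √11), so |√u − √11| = |u − 11|/(√u + √11).
Restrict δ ≤ 11 so that |u − 11| < 11 forces u > 0, and then √u + √11 > √11.
Hence |√u − √11| < |u − 11|/√11, which is < ϵ once |u − 11| < √11·ϵ.
Take δ = min(11, √11·ϵ). If 0 < |u − 11| < δ then u > 0 and |√u − √11| < |u − 11|/√11 < ϵ.

δ = min(11, √11·ϵ)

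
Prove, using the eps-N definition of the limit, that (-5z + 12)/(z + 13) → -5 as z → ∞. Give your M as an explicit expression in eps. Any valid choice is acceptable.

Let eps > 0 be given. We seek M > 0 such that z > M implies |(-5z + 12)/(z + 13) + 5| < eps.
(-5z + 12)/(z + 13) + 5 = ((-5z + 12) − (-5)(z + 13)) / ((z + 13)) = 77/((z + 13)).
For z > 0 we have z + 13 > z, so |(-5z + 12)/(z + 13) + 5| = 77/((z + 13)) < 77/(z) = 77/z.
Thus |(-5z + 12)/(z + 13) + 5| < eps whenever z > 77/eps.
Take M = 77/eps. If z > M then |(-5z + 12)/(z + 13) + 5| < 77/z < eps.

M = 77/eps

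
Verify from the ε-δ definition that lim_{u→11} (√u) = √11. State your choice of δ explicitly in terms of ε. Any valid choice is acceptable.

δ = min(11, √11·ε)

Fix ε > 0. We want δ > 0 such that 0 < |u − 11| < δ implies |√u − √11| < ε.
Rationalise: √u − √11 = (u − 11)/(√u + √11), so |√u − √11| = |u − 11|/(√u + √11).
Restrict δ ≤ 11 so that |u − 11| < 11 forces u > 0, and then √u + √11 > √11.
Hence |√u − √11| < |u − 11|/√11, which is < ε once |u − 11| < √11·ε.
Take δ = min(11, √11·ε). If 0 < |u − 11| < δ then u > 0 and |√u − √11| < |u − 11|/√11 < ε.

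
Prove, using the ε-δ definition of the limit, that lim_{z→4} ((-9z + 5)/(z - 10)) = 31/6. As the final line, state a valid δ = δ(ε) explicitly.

Suppose ε > 0. We want δ > 0 with 0 < |z − 4| < δ ⇒ |(-9z + 5)/(z - 10) − (31/6)| < ε.
Combining over a common denominator, (-9z + 5)/(z - 10) − (31/6) = [(-9z + 5)·(-6) − (-31)·(z - 10)] / [(-6)·(z - 10)] = 85(z − 4) / ((-6)(z - 10)).
So |(-9z + 5)/(z - 10) − (31/6)| = 85|z − 4| / (6·|z − 10|).
Require δ ≤ 3, so |z − 10| ≥ |-6| − |z − 4| > 6 − 3 = 3.
Hence |(-9z + 5)/(z - 10) − (31/6)| < 85|z − 4|/(6·3) = (85/18)|z − 4|, which is < ε once |z − 4| < (18/85)ε.
Take δ = min(3, (18/85)ε). Then 0 < |z − 4| < δ forces both bounds, so |(-9z + 5)/(z - 10) − (31/6)| < ε.

δ = min(3, (18/85)ε)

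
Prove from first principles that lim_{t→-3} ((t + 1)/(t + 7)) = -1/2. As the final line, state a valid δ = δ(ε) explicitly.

Let ε > 0 be given. We want δ > 0 with 0 < |t + 3| < δ ⇒ |(t + 1)/(t + 7) + 1/2| < ε.
Combining over a common denominator, (t + 1)/(t + 7) + 1/2 = [(t + 1)·4 − (-2)·(t + 7)] / [4·(t + 7)] = 6(t + 3) / (4(t + 7)).
So |(t + 1)/(t + 7) + 1/2| = 6|t + 3| / (4·|t + 7|).
Require δ ≤ 2, so |t + 7| ≥ |4| − |t + 3| > 4 − 2 = 2.
Hence |(t + 1)/(t + 7) + 1/2| < 6|t + 3|/(4·2) = (3/4)|t + 3|, which is < ε once |t + 3| < (4/3)ε.
Take δ = min(2, (4/3)ε). Then 0 < |t + 3| < δ forces both bounds, so |(t + 1)/(t + 7) + 1/2| < ε.

δ = min(2, (4/3)ε)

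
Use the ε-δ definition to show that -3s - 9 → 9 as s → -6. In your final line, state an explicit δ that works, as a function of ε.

Let ε > 0 be given. We need δ > 0 so that 0 < |s + 6| < δ implies |(-3s - 9) − 9| < ε.
Since (-3s - 9) − 9 = -3(s + 6), we have |(-3s - 9) − 9| = 3|s + 6|.
Thus it suffices that |s + 6| < ε/3.
Take δ = ε/3. If 0 < |s + 6| < δ then |(-3s - 9) − 9| = 3|s + 6| < 3·(ε/3) = ε.

δ = ε/3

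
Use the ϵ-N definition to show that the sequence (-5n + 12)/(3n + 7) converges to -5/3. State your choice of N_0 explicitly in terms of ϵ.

N_0 = (71/9)/ϵ

Let ϵ > 0 be given. For n ≥ 1, |(-5n + 12)/(3n + 7) + 5/3| = |71|/(3(3n + 7)) = 71/(3(3n + 7)).
Since 3n + 7 ≥ 3n for n ≥ 1, this is ≤ 71/(3·3n) = (71/9)/n.
So |(-5n + 12)/(3n + 7) + 5/3| < ϵ whenever n > (71/9)/ϵ.
Take N_0 = (71/9)/ϵ. If n > N_0 then |(-5n + 12)/(3n + 7) + 5/3| ≤ (71/9)/n < ϵ.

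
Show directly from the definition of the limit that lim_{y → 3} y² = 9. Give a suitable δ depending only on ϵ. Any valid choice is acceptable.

Let ϵ > 0 be given. We seek δ > 0 with 0 < |y − 3| < δ ⇒ |y² − 9| < ϵ.
Factor: y² − 9 = (y − 3)(y + 3), so |y² − 9| = |y − 3|·|y + 3|.
Restrict δ ≤ 1. Then |y − 3| < 1 gives |y| < 4, so by the triangle inequality |y + 3| ≤ 4 + 3 = 7.
Hence |y² − 9| ≤ 7|y − 3|, which is < ϵ once |y − 3| < ϵ/7.
Take δ = min(1, ϵ/7). If 0 < |y − 3| < δ then both bounds hold and |y² − 9| ≤ 7|y − 3| < 7·(ϵ/7) = ϵ.

δ = min(1, ϵ/7)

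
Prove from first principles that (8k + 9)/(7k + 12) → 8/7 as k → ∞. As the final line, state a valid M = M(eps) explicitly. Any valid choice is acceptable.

Suppose eps > 0. For k ≥ 1, |(8k + 9)/(7k + 12) − (8/7)| = |-33|/(7(7k + 12)) = 33/(7(7k + 12)).
Since 7k + 12 ≥ 7k for k ≥ 1, this is ≤ 33/(7·7k) = (33/49)/k.
So |(8k + 9)/(7k + 12) − (8/7)| < eps whenever k > (33/49)/eps.
Take M = (33/49)/eps. If k > M then |(8k + 9)/(7k + 12) − (8/7)| ≤ (33/49)/k < eps.

M = (33/49)/eps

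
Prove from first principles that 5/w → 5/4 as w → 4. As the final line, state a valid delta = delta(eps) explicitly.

Suppose eps > 0. We seek delta > 0 such that 0 < |w − 4| < delta implies |5/w − (5/4)| < eps.
|5/w − (5/4)| = 5·|4 − w|/(4·|w|) = 5|w − 4|/(4|w|).
Require delta ≤ 2 so that |w| > 4 − 2 = 2, hence 4|w| > 8.
Then |5/w − (5/4)| < 5|w − 4|/8, which is < eps when |w − 4| < (8/5)eps.
Take delta = min(2, (8/5)eps). Then 0 < |w − 4| < delta gives both |w − 4| < 2 and |w − 4| < (8/5)eps, so |5/w − (5/4)| < eps.

delta = min(2, (8/5)eps)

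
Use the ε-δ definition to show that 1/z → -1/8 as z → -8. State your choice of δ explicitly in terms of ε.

Let ε > 0. We seek δ > 0 such that 0 < |z + 8| < δ implies |1/z + 1/8| < ε.
|1/z + 1/8| = |-8 − z|/(8·|z|) = |z + 8|/(8|z|).
Require δ ≤ 4 so that |z| > 8 − 4 = 4, hence 8|z| > 32.
Then |1/z + 1/8| < |z + 8|/32, which is < ε when |z + 8| < 32ε.
Take δ = min(4, 32ε). Then 0 < |z + 8| < δ gives both |z + 8| < 4 and |z + 8| < 32ε, so |1/z + 1/8| < ε.

δ = min(4, 32ε)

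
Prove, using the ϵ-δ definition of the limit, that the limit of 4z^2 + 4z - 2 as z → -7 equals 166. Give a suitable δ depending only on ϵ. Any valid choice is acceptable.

Let ϵ > 0. We want δ > 0 such that 0 < |z + 7| < δ implies |(4z^2 + 4z - 2) − 166| < ϵ.
(4z^2 + 4z - 2) − 166 = 4z^2 + 4z - 168 = (z + 7)(4z - 24).
So |(4z^2 + 4z - 2) − 166| = |z + 7|·|4z - 24|.
Require δ ≤ 1. Then |z + 7| < 1 gives |z| < 8, and by the triangle inequality |4z - 24| ≤ 4·8 + 24 = 56.
Hence |(4z^2 + 4z - 2) − 166| ≤ 56|z + 7| < ϵ provided |z + 7| < ϵ/56.
Choosing δ = min(1, ϵ/56) ensures both conditions, hence |(4z^2 + 4z - 2) − 166| < ϵ.

δ = min(1, ϵ/56)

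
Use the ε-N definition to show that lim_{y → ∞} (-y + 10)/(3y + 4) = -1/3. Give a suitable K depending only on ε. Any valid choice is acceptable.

Let ε > 0. We seek K > 0 such that y > K implies |(-y + 10)/(3y + 4) + 1/3| < ε.
(-y + 10)/(3y + 4) + 1/3 = (3(-y + 10) − (-1)(3y + 4)) / (3(3y + 4)) = 34/(3(3y + 4)).
For y > 0 we have 3y + 4 > 3y, so |(-y + 10)/(3y + 4) + 1/3| = 34/(3(3y + 4)) < 34/(3·3y) = (34/9)/y.
Thus |(-y + 10)/(3y + 4) + 1/3| < ε whenever y > (34/9)/ε.
Take K = (34/9)/ε. If y > K then |(-y + 10)/(3y + 4) + 1/3| < (34/9)/y < ε.

K = (34/9)/ε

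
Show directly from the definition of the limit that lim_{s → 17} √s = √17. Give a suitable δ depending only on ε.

δ = min(17, √17·ε)

Fix ε > 0. We want δ > 0 such that 0 < |s − 17| < δ implies |√s − √17| < ε.
Multiplying by the conjugate, |√s − √17| = |s − 17|/(√s + √17).
Restrict δ ≤ 17 so that |s − 17| < 17 forces s > 0, and then √s + √17 > √17.
Hence |√s − √17| < |s − 17|/√17, which is < ε once |s − 17| < √17·ε.
Take δ = min(17, √17·ε). If 0 < |s − 17| < δ then s > 0 and |√s − √17| < |s − 17|/√17 < ε.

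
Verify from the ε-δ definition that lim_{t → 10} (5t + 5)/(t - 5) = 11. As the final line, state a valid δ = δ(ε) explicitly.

Fix ε > 0. We want δ > 0 with 0 < |t − 10| < δ ⇒ |(5t + 5)/(t - 5) − 11| < ε.
Combining over a common denominator, (5t + 5)/(t - 5) − 11 = [(5t + 5)·5 − 55·(t - 5)] / [5·(t - 5)] = -30(t − 10) / (5(t - 5)).
So |(5t + 5)/(t - 5) − 11| = 30|t − 10| / (5·|t − 5|).
Require δ ≤ 5/2, so |t − 5| ≥ |5| − |t − 10| > 5 − 5/2 = 5/2.
Hence |(5t + 5)/(t - 5) − 11| < 30|t − 10|/(5·(5/2)) = (12/5)|t − 10|, which is < ε once |t − 10| < (5/12)ε.
Take δ = min(5/2, (5/12)ε). Then 0 < |t − 10| < δ forces both bounds, so |(5t + 5)/(t - 5) − 11| < ε.

δ = min(5/2, (5/12)ε)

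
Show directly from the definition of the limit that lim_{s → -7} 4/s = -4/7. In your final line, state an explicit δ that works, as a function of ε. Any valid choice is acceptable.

Suppose ε > 0. We seek δ > 0 such that 0 < |s + 7| < δ implies |4/s + 4/7| < ε.
|4/s + 4/7| = 4·|-7 − s|/(7·|s|) = 4|s + 7|/(7|s|).
Restrict δ ≤ 7/2. Then |s + 7| < 7/2 gives |s| > 7/2, so 7|s| > 49/2.
Then |4/s + 4/7| < 4|s + 7|/(49/2), which is < ε when |s + 7| < (49/8)ε.
Take δ = min(7/2, (49/8)ε). Then 0 < |s + 7| < δ gives both |s + 7| < 7/2 and |s + 7| < (49/8)ε, so |4/s + 4/7| < ε.

δ = min(7/2, (49/8)ε)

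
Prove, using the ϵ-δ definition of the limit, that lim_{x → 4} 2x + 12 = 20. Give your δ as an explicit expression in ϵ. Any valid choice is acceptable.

Let ϵ > 0 be given. We need δ > 0 so that 0 < |x − 4| < δ implies |(2x + 12) − 20| < ϵ.
Since (2x + 12) − 20 = 2(x − 4), we have |(2x + 12) − 20| = 2|x − 4|.
Thus it suffices that |x − 4| < ϵ/2.
Take δ = ϵ/2. If 0 < |x − 4| < δ then |(2x + 12) − 20| = 2|x − 4| < 2·(ϵ/2) = ϵ.

δ = ϵ/2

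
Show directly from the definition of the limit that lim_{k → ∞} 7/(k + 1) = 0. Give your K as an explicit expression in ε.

K = 7/ε

Suppose ε > 0. For k ≥ 1, |7/(k + 1) − 0| = 7/(k + 1) ≤ 7/k.
We need 7/k < ε, i.e. k > 7/ε.
Take K = 7/ε. If k > K then |7/(k + 1)| ≤ 7/k < ε.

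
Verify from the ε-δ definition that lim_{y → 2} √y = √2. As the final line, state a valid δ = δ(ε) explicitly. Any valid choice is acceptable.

Fix ε > 0. We want δ > 0 such that 0 < |y − 2| < δ implies |√y − √2| < ε.
Rationalise: √y − √2 = (y − 2)/(√y + √2), so |√y − √2| = |y − 2|/(√y + √2).
Restrict δ ≤ 2 so that |y − 2| < 2 forces y > 0, and then √y + √2 > √2.
Hence |√y − √2| < |y − 2|/√2, which is < ε once |y − 2| < √2·ε.
Take δ = min(2, √2·ε). If 0 < |y − 2| < δ then y > 0 and |√y − √2| < |y − 2|/√2 < ε.

δ = min(2, √2·ε)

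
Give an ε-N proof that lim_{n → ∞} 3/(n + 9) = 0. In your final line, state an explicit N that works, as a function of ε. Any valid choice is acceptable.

N = 3/ε

Fix ε > 0. For n ≥ 1, |3/(n + 9) − 0| = 3/(n + 9) ≤ 3/n.
We need 3/n < ε, i.e. n > 3/ε.
Take N = 3/ε. If n > N then |3/(n + 9)| ≤ 3/n < ε.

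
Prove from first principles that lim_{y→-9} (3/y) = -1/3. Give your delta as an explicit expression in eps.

delta = min(9/2, (27/2)eps)

Fix eps > 0. We seek delta > 0 such that 0 < |y + 9| < delta implies |3/y + 1/3| < eps.
|3/y + 1/3| = 3·|-9 − y|/(9·|y|) = 3|y + 9|/(9|y|).
Restrict delta ≤ 9/2. Then |y + 9| < 9/2 gives |y| > 9/2, so 9|y| > 81/2.
Then |3/y + 1/3| < 3|y + 9|/(81/2), which is < eps when |y + 9| < (27/2)eps.
Take delta = min(9/2, (27/2)eps). Then 0 < |y + 9| < delta gives both |y + 9| < 9/2 and |y + 9| < (27/2)eps, so |3/y + 1/3| < eps.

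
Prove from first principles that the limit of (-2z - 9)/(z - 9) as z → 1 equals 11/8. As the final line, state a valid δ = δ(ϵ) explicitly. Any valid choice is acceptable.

δ = min(4, (32/27)ϵ)

Let ϵ > 0. We want δ > 0 with 0 < |z − 1| < δ ⇒ |(-2z - 9)/(z - 9) − (11/8)| < ϵ.
Combining over a common denominator, (-2z - 9)/(z - 9) − (11/8) = [(-2z - 9)·(-8) − (-11)·(z - 9)] / [(-8)·(z - 9)] = 27(z − 1) / ((-8)(z - 9)).
So |(-2z - 9)/(z - 9) − (11/8)| = 27|z − 1| / (8·|z − 9|).
Require δ ≤ 4, so |z − 9| ≥ |-8| − |z − 1| > 8 − 4 = 4.
Hence |(-2z - 9)/(z - 9) − (11/8)| < 27|z − 1|/(8·4) = (27/32)|z − 1|, which is < ϵ once |z − 1| < (32/27)ϵ.
Take δ = min(4, (32/27)ϵ). Then 0 < |z − 1| < δ forces both bounds, so |(-2z - 9)/(z - 9) − (11/8)| < ϵ.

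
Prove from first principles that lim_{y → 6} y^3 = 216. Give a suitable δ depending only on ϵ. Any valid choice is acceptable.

δ = min(2, ϵ/148)

Fix ϵ > 0. We seek δ > 0 with 0 < |y − 6| < δ ⇒ |y^3 − 216| < ϵ.
Factor: y^3 − 216 = (y − 6)(y^2 + 6y + 36), so |y^3 − 216| = |y − 6|·|y^2 + 6y + 36|.
Impose δ ≤ 2 so that |y| < 8; then |y^2 + 6y + 36| ≤ 148.
Hence |y^3 − 216| ≤ 148|y − 6|, which is < ϵ once |y − 6| < ϵ/148.
Take δ = min(2, ϵ/148). If 0 < |y − 6| < δ then both bounds hold and |y^3 − 216| ≤ 148|y − 6| < 148·(ϵ/148) = ϵ.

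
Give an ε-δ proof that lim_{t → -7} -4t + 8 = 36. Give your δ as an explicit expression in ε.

Let ε > 0. We need δ > 0 so that 0 < |t + 7| < δ implies |(-4t + 8) − 36| < ε.
|(-4t + 8) − 36| = |-4t - 28| = 4|t + 7|.
So 4|t + 7| < ε exactly when |t + 7| < ε/4.
Choosing δ = ε/4 gives |(-4t + 8) − 36| = 4|t + 7| < ε whenever |t + 7| < δ.

δ = ε/4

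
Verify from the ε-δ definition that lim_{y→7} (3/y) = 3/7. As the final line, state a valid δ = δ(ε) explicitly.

Let ε > 0 be given. We seek δ > 0 such that 0 < |y − 7| < δ implies |3/y − (3/7)| < ε.
|3/y − (3/7)| = 3·|7 − y|/(7·|y|) = 3|y − 7|/(7|y|).
Require δ ≤ 7/2 so that |y| > 7 − 7/2 = 7/2, hence 7|y| > 49/2.
Then |3/y − (3/7)| < 3|y − 7|/(49/2), which is < ε when |y − 7| < (49/6)ε.
Take δ = min(7/2, (49/6)ε). Then 0 < |y − 7| < δ gives both |y − 7| < 7/2 and |y − 7| < (49/6)ε, so |3/y − (3/7)| < ε.

δ = min(7/2, (49/6)ε)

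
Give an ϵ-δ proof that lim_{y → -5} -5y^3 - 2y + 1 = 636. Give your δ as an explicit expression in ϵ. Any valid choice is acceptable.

Fix ϵ > 0. We want δ > 0 such that 0 < |y + 5| < δ implies |(-5y^3 - 2y + 1) − 636| < ϵ.
(-5y^3 - 2y + 1) − 636 = -5y^3 - 2y - 635 = (y + 5)(-5y^2 + 25y - 127).
So |(-5y^3 - 2y + 1) − 636| = |y + 5|·|-5y^2 + 25y - 127|.
Assume first that |y + 5| < 2, so |y| < 7. Then |-5y^2 + 25y - 127| ≤ 5·7^2 + 25·7 + 127 = 547.
Hence |(-5y^3 - 2y + 1) − 636| ≤ 547|y + 5| < ϵ provided |y + 5| < ϵ/547.
Choosing δ = min(2, ϵ/547) ensures both conditions, hence |(-5y^3 - 2y + 1) − 636| < ϵ.

δ = min(2, ϵ/547)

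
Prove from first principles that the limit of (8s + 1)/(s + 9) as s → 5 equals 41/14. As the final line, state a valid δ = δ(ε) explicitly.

Fix ε > 0. We want δ > 0 with 0 < |s − 5| < δ ⇒ |(8s + 1)/(s + 9) − (41/14)| < ε.
Combining over a common denominator, (8s + 1)/(s + 9) − (41/14) = [(8s + 1)·14 − 41·(s + 9)] / [14·(s + 9)] = 71(s − 5) / (14(s + 9)).
So |(8s + 1)/(s + 9) − (41/14)| = 71|s − 5| / (14·|s + 9|).
Restrict δ ≤ 7. Then |s − 5| < 7 gives |s + 9| = |(s − 5) + 14| ≥ 14 − 7 = 7.
Hence |(8s + 1)/(s + 9) − (41/14)| < 71|s − 5|/(14·7) = (71/98)|s − 5|, which is < ε once |s − 5| < (98/71)ε.
Take δ = min(7, (98/71)ε). Then 0 < |s − 5| < δ forces both bounds, so |(8s + 1)/(s + 9) − (41/14)| < ε.

δ = min(7, (98/71)ε)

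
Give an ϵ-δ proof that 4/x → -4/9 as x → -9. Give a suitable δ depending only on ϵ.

Suppose ϵ > 0. We seek δ > 0 such that 0 < |x + 9| < δ implies |4/x + 4/9| < ϵ.
|4/x + 4/9| = 4·|-9 − x|/(9·|x|) = 4|x + 9|/(9|x|).
Require δ ≤ 9/2 so that |x| > 9 − 9/2 = 9/2, hence 9|x| > 81/2.
Then |4/x + 4/9| < 4|x + 9|/(81/2), which is < ϵ when |x + 9| < (81/8)ϵ.
Take δ = min(9/2, (81/8)ϵ). Then 0 < |x + 9| < δ gives both |x + 9| < 9/2 and |x + 9| < (81/8)ϵ, so |4/x + 4/9| < ϵ.

δ = min(9/2, (81/8)ϵ)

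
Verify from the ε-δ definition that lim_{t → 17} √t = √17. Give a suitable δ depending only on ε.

δ = min(17, √17·ε)

Suppose ε > 0. We want δ > 0 such that 0 < |t − 17| < δ implies |√t − √17| < ε.
Multiplying by the conjugate, |√t − √17| = |t − 17|/(√t + √17).
Restrict δ ≤ 17 so that |t − 17| < 17 forces t > 0, and then √t + √17 > √17.
Hence |√t − √17| < |t − 17|/√17, which is < ε once |t − 17| < √17·ε.
Take δ = min(17, √17·ε). If 0 < |t − 17| < δ then t > 0 and |√t − √17| < |t − 17|/√17 < ε.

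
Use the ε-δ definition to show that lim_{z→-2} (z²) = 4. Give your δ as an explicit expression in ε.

δ = min(2, ε/6)

Fix ε > 0. We seek δ > 0 with 0 < |z + 2| < δ ⇒ |z² − 4| < ε.
Factor: z² − 4 = (z + 2)(z - 2), so |z² − 4| = |z + 2|·|z - 2|.
Restrict δ ≤ 2. Then |z + 2| < 2 gives |z| < 4, so by the triangle inequality |z - 2| ≤ 4 + 2 = 6.
Hence |z² − 4| ≤ 6|z + 2|, which is < ε once |z + 2| < ε/6.
Take δ = min(2, ε/6). If 0 < |z + 2| < δ then both bounds hold and |z² − 4| ≤ 6|z + 2| < 6·(ε/6) = ε.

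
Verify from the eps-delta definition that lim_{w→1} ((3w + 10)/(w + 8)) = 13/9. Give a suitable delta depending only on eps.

Let eps > 0 be given. We want delta > 0 with 0 < |w − 1| < delta ⇒ |(3w + 10)/(w + 8) − (13/9)| < eps.
Combining over a common denominator, (3w + 10)/(w + 8) − (13/9) = [(3w + 10)·9 − 13·(w + 8)] / [9·(w + 8)] = 14(w − 1) / (9(w + 8)).
So |(3w + 10)/(w + 8) − (13/9)| = 14|w − 1| / (9·|w + 8|).
Restrict delta ≤ 9/2. Then |w − 1| < 9/2 gives |w + 8| = |(w − 1) + 9| ≥ 9 − 9/2 = 9/2.
Hence |(3w + 10)/(w + 8) − (13/9)| < 14|w − 1|/(9·(9/2)) = (28/81)|w − 1|, which is < eps once |w − 1| < (81/28)eps.
Take delta = min(9/2, (81/28)eps). Then 0 < |w − 1| < delta forces both bounds, so |(3w + 10)/(w + 8) − (13/9)| < eps.

delta = min(9/2, (81/28)eps)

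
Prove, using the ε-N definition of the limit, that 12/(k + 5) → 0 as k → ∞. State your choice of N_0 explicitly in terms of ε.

N_0 = 12/ε

Let ε > 0 be given. For k ≥ 1, |12/(k + 5) − 0| = 12/(k + 5) ≤ 12/k.
We need 12/k < ε, i.e. k > 12/ε.
Take N_0 = 12/ε. If k > N_0 then |12/(k + 5)| ≤ 12/k < ε.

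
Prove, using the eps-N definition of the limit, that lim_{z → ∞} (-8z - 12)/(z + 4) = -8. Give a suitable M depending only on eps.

Let eps > 0 be given. We seek M > 0 such that z > M implies |(-8z - 12)/(z + 4) + 8| < eps.
(-8z - 12)/(z + 4) + 8 = ((-8z - 12) − (-8)(z + 4)) / ((z + 4)) = 20/((z + 4)).
For z > 0 we have z + 4 > z, so |(-8z - 12)/(z + 4) + 8| = 20/((z + 4)) < 20/(z) = 20/z.
Thus |(-8z - 12)/(z + 4) + 8| < eps whenever z > 20/eps.
Take M = 20/eps. If z > M then |(-8z - 12)/(z + 4) + 8| < 20/z < eps.

M = 20/eps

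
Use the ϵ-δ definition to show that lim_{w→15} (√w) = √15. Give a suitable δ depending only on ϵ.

δ = min(15, √15·ϵ)

Let ϵ > 0 be given. We want δ > 0 such that 0 < |w − 15| < δ implies |√w − √15| < ϵ.
Rationalise: √w − √15 = (w − 15)/(√w + √15), so |√w − √15| = |w − 15|/(√w + √15).
Restrict δ ≤ 15 so that |w − 15| < 15 forces w > 0, and then √w + √15 > √15.
Hence |√w − √15| < |w − 15|/√15, which is < ϵ once |w − 15| < √15·ϵ.
Take δ = min(15, √15·ϵ). If 0 < |w − 15| < δ then w > 0 and |√w − √15| < |w − 15|/√15 < ϵ.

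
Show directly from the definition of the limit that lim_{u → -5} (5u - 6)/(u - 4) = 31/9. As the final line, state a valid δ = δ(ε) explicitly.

δ = min(9/2, (81/28)ε)

Let ε > 0 be given. We want δ > 0 with 0 < |u + 5| < δ ⇒ |(5u - 6)/(u - 4) − (31/9)| < ε.
Combining over a common denominator, (5u - 6)/(u - 4) − (31/9) = [(5u - 6)·(-9) − (-31)·(u - 4)] / [(-9)·(u - 4)] = -14(u + 5) / ((-9)(u - 4)).
So |(5u - 6)/(u - 4) − (31/9)| = 14|u + 5| / (9·|u − 4|).
Require δ ≤ 9/2, so |u − 4| ≥ |-9| − |u + 5| > 9 − 9/2 = 9/2.
Hence |(5u - 6)/(u - 4) − (31/9)| < 14|u + 5|/(9·(9/2)) = (28/81)|u + 5|, which is < ε once |u + 5| < (81/28)ε.
Take δ = min(9/2, (81/28)ε). Then 0 < |u + 5| < δ forces both bounds, so |(5u - 6)/(u - 4) − (31/9)| < ε.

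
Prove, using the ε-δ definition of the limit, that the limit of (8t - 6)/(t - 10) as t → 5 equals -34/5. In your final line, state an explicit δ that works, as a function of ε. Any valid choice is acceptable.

Let ε > 0 be given. We want δ > 0 with 0 < |t − 5| < δ ⇒ |(8t - 6)/(t - 10) + 34/5| < ε.
Combining over a common denominator, (8t - 6)/(t - 10) + 34/5 = [(8t - 6)·(-5) − 34·(t - 10)] / [(-5)·(t - 10)] = -74(t − 5) / ((-5)(t - 10)).
So |(8t - 6)/(t - 10) + 34/5| = 74|t − 5| / (5·|t − 10|).
Require δ ≤ 5/2, so |t − 10| ≥ |-5| − |t − 5| > 5 − 5/2 = 5/2.
Hence |(8t - 6)/(t - 10) + 34/5| < 74|t − 5|/(5·(5/2)) = (148/25)|t − 5|, which is < ε once |t − 5| < (25/148)ε.
Take δ = min(5/2, (25/148)ε). Then 0 < |t − 5| < δ forces both bounds, so |(8t - 6)/(t - 10) + 34/5| < ε.

δ = min(5/2, (25/148)ε)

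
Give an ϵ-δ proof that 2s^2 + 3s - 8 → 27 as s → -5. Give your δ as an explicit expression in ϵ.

δ = min(2, ϵ/21)

Fix ϵ > 0. We want δ > 0 such that 0 < |s + 5| < δ implies |(2s^2 + 3s - 8) − 27| < ϵ.
(2s^2 + 3s - 8) − 27 = 2s^2 + 3s - 35 = (s + 5)(2s - 7).
So |(2s^2 + 3s - 8) − 27| = |s + 5|·|2s - 7|.
Require δ ≤ 2. Then |s + 5| < 2 gives |s| < 7, and by the triangle inequality |2s - 7| ≤ 2·7 + 7 = 21.
Hence |(2s^2 + 3s - 8) − 27| ≤ 21|s + 5| < ϵ provided |s + 5| < ϵ/21.
Take δ = min(2, ϵ/21). Then 0 < |s + 5| < δ gives both |s + 5| < 2 and |s + 5| < ϵ/21, so |(2s^2 + 3s - 8) − 27| < ϵ.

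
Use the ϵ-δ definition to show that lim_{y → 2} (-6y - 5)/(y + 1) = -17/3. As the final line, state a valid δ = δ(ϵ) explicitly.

Fix ϵ > 0. We want δ > 0 with 0 < |y − 2| < δ ⇒ |(-6y - 5)/(y + 1) + 17/3| < ϵ.
Combining over a common denominator, (-6y - 5)/(y + 1) + 17/3 = [(-6y - 5)·3 − (-17)·(y + 1)] / [3·(y + 1)] = -1(y − 2) / (3(y + 1)).
So |(-6y - 5)/(y + 1) + 17/3| = |y − 2| / (3·|y + 1|).
Require δ ≤ 3/2, so |y + 1| ≥ |3| − |y − 2| > 3 − 3/2 = 3/2.
Hence |(-6y - 5)/(y + 1) + 17/3| < |y − 2|/(3·(3/2)) = (2/9)|y − 2|, which is < ϵ once |y − 2| < (9/2)ϵ.
Take δ = min(3/2, (9/2)ϵ). Then 0 < |y − 2| < δ forces both bounds, so |(-6y - 5)/(y + 1) + 17/3| < ϵ.

δ = min(3/2, (9/2)ϵ)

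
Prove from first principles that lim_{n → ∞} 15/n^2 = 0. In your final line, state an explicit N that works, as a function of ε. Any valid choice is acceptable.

N = (15/ε)^{1/2}

Let ε > 0. For n ≥ 1, |15/n^2 − 0| = 15/n^2.
15/n^2 < ε ⇔ n^2 > 15/ε ⇔ n > (15/ε)^{1/2}.
Take N = (15/ε)^{1/2}. Then n > N implies 15/n^2 < ε.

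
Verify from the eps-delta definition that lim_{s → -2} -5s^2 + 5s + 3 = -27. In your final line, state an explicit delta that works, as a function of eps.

Fix eps > 0. We want delta > 0 such that 0 < |s + 2| < delta implies |(-5s^2 + 5s + 3) + 27| < eps.
(-5s^2 + 5s + 3) + 27 = -5s^2 + 5s + 30 = (s + 2)(-5s + 15).
So |(-5s^2 + 5s + 3) + 27| = |s + 2|·|-5s + 15|.
Require delta ≤ 1. Then |s + 2| < 1 gives |s| < 3, and by the triangle inequality |-5s + 15| ≤ 5·3 + 15 = 30.
Hence |(-5s^2 + 5s + 3) + 27| ≤ 30|s + 2| < eps provided |s + 2| < eps/30.
Take delta = min(1, eps/30). Then 0 < |s + 2| < delta gives both |s + 2| < 1 and |s + 2| < eps/30, so |(-5s^2 + 5s + 3) + 27| < eps.

delta = min(1, eps/30)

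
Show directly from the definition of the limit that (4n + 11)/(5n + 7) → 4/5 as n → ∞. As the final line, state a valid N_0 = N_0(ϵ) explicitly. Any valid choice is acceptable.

N_0 = (27/25)/ϵ

Let ϵ > 0 be given. For n ≥ 1, |(4n + 11)/(5n + 7) − (4/5)| = |27|/(5(5n + 7)) = 27/(5(5n + 7)).
Since 5n + 7 ≥ 5n for n ≥ 1, this is ≤ 27/(5·5n) = (27/25)/n.
So |(4n + 11)/(5n + 7) − (4/5)| < ϵ whenever n > (27/25)/ϵ.
Take N_0 = (27/25)/ϵ. If n > N_0 then |(4n + 11)/(5n + 7) − (4/5)| ≤ (27/25)/n < ϵ.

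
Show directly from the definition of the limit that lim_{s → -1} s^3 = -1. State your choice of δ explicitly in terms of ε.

Suppose ε > 0. We seek δ > 0 with 0 < |s + 1| < δ ⇒ |s^3 + 1| < ε.
Factor: s^3 + 1 = (s + 1)(s^2 - s + 1), so |s^3 + 1| = |s + 1|·|s^2 - s + 1|.
Impose δ ≤ 1 so that |s| < 2; then |s^2 - s + 1| ≤ 7.
Hence |s^3 + 1| ≤ 7|s + 1|, which is < ε once |s + 1| < ε/7.
Take δ = min(1, ε/7). If 0 < |s + 1| < δ then both bounds hold and |s^3 + 1| ≤ 7|s + 1| < 7·(ε/7) = ε.

δ = min(1, ε/7)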